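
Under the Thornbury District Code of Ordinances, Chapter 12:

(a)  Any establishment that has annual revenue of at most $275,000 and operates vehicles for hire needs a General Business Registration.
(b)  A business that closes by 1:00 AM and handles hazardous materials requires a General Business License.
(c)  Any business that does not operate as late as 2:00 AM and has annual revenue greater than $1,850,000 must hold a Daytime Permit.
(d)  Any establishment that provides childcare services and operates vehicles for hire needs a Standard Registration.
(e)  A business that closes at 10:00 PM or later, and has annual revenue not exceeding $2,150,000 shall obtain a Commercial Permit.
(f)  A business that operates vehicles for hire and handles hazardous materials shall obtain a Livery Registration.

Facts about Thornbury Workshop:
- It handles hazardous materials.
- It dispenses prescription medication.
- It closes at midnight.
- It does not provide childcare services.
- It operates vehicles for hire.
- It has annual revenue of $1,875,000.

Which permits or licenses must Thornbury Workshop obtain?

Commercial Permit, Daytime Permit, General Business License, Livery Registration

(a) revenue $1,875,000 > $275,000; operates vehicles for hire → General Business Registration not required.
(b) closes midnight, at/before 1:00 AM; handles hazardous materials → General Business License required.
(c) closes midnight, at/before 2:00 AM; revenue $1,875,000 > $1,850,000 → Daytime Permit required.
(d) does not provide childcare services; operates vehicles for hire → Standard Registration not required.
(e) closes midnight, after 10:00 PM; revenue $1,875,000 ≤ $2,150,000 → Commercial Permit required.
(f) operates vehicles for hire; handles hazardous materials → Livery Registration required.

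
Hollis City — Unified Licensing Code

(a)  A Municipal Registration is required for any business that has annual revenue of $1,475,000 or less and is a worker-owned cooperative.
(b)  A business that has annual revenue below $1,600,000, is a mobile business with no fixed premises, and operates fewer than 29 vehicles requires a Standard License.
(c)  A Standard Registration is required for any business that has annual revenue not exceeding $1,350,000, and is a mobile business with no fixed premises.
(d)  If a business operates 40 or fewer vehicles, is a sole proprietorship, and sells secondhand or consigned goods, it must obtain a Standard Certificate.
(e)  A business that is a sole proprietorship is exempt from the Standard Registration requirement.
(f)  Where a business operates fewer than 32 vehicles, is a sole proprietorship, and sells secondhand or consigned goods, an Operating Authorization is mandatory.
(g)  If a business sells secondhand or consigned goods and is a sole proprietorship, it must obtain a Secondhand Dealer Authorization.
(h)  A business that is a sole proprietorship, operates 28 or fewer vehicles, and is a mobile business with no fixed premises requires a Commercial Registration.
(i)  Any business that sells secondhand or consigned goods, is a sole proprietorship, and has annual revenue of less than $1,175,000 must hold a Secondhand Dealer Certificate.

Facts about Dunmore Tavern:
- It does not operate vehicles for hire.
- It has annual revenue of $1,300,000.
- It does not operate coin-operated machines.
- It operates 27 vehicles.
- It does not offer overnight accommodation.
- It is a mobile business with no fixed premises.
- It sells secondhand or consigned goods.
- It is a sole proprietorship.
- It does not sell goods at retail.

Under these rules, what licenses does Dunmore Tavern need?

(a) revenue $1,300,000 ≤ $1,475,000; is a sole proprietorship (not: is a worker-owned cooperative) → Municipal Registration not required.
(b) revenue $1,300,000 < $1,600,000; is a mobile business with no fixed premises; vehicles 27 < 29 → Standard License required.
(c) revenue $1,300,000 ≤ $1,350,000; is a mobile business with no fixed premises → Standard Registration required.
(d) vehicles 27 ≤ 40; is a sole proprietorship; sells secondhand or consigned goods → Standard Certificate required.
(e) is a sole proprietorship → exempt from Standard Registration.
(f) vehicles 27 < 32; is a sole proprietorship; sells secondhand or consigned goods → Operating Authorization required.
(g) sells secondhand or consigned goods; is a sole proprietorship → Secondhand Dealer Authorization required.
(h) is a sole proprietorship; vehicles 27 ≤ 28; is a mobile business with no fixed premises → Commercial Registration required.
(i) sells secondhand or consigned goods; is a sole proprietorship; revenue $1,300,000 ≥ $1,175,000 → Secondhand Dealer Certificate not required.

Commercial Registration, Operating Authorization, Secondhand Dealer Authorization, Standard Certificate, Standard License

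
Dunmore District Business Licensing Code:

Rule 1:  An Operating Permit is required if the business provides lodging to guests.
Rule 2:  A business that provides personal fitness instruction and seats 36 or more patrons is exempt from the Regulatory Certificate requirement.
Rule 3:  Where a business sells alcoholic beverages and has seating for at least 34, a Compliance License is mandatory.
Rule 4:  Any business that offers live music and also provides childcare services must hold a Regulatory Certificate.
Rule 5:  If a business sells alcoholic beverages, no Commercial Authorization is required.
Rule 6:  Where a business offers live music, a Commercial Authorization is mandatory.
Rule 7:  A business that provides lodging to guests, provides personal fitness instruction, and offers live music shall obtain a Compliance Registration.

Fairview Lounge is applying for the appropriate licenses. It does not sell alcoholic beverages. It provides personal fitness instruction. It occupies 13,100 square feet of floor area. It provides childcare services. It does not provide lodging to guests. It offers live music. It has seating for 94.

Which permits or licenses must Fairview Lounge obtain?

Commercial Authorization

Rule 1: does not provide lodging to guests → Operating Permit not required.
Rule 2: provides personal fitness instruction; seating 94 ≥ 36 → exempt from Regulatory Certificate.
Rule 3: does not sell alcoholic beverages; seating 94 ≥ 34 → Compliance License not required.
Rule 4: offers live music; provides childcare services → Regulatory Certificate required.
Rule 5: does not sell alcoholic beverages → Commercial Authorization exemption does not apply.
Rule 6: offers live music → Commercial Authorization required.
Rule 7: does not provide lodging to guests; provides personal fitness instruction; offers live music → Compliance Registration not required.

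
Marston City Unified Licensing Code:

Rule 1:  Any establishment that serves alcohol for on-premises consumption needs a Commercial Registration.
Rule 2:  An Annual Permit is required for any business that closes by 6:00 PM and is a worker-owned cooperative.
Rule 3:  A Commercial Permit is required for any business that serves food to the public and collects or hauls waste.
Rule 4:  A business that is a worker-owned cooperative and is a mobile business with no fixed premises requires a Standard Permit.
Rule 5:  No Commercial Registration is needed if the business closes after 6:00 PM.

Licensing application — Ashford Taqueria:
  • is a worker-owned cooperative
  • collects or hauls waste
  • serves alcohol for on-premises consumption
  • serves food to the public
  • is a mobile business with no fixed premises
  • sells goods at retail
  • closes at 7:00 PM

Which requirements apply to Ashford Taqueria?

Commercial Permit, Standard Permit

Rule 1: serves alcohol for on-premises consumption → Commercial Registration required.
Rule 2: closes 7:00 PM, after 6:00 PM; is a worker-owned cooperative → Annual Permit not required.
Rule 3: serves food to the public; collects or hauls waste → Commercial Permit required.
Rule 4: is a worker-owned cooperative; is a mobile business with no fixed premises → Standard Permit required.
Rule 5: closes 7:00 PM, after 6:00 PM → exempt from Commercial Registration.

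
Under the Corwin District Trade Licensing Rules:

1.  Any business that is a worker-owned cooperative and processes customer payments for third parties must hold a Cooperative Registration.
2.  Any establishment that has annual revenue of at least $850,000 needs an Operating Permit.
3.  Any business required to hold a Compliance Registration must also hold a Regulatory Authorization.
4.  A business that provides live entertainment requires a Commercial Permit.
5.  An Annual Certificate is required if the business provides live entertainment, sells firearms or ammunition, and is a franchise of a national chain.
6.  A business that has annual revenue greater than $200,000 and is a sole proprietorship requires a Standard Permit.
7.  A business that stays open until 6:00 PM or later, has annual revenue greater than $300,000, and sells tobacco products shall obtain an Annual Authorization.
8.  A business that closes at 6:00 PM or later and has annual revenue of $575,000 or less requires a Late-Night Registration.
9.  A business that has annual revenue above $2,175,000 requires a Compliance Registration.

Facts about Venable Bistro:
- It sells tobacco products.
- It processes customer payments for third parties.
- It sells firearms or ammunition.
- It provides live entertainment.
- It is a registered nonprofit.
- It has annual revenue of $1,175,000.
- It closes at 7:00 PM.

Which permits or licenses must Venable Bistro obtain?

Annual Authorization, Commercial Permit, Operating Permit

1. is a registered nonprofit (not: is a worker-owned cooperative); processes customer payments for third parties → Cooperative Registration not required.
2. revenue $1,175,000 ≥ $850,000 → Operating Permit required.
3. Compliance Registration is not required → no effect.
4. provides live entertainment → Commercial Permit required.
5. provides live entertainment; sells firearms or ammunition; is a registered nonprofit (not: is a franchise of a national chain) → Annual Certificate not required.
6. revenue $1,175,000 > $200,000; is a registered nonprofit (not: is a sole proprietorship) → Standard Permit not required.
7. closes 7:00 PM, after 6:00 PM; revenue $1,175,000 > $300,000; sells tobacco products → Annual Authorization required.
8. closes 7:00 PM, after 6:00 PM; revenue $1,175,000 > $575,000 → Late-Night Registration not required.
9. revenue $1,175,000 ≤ $2,175,000 → Compliance Registration not required.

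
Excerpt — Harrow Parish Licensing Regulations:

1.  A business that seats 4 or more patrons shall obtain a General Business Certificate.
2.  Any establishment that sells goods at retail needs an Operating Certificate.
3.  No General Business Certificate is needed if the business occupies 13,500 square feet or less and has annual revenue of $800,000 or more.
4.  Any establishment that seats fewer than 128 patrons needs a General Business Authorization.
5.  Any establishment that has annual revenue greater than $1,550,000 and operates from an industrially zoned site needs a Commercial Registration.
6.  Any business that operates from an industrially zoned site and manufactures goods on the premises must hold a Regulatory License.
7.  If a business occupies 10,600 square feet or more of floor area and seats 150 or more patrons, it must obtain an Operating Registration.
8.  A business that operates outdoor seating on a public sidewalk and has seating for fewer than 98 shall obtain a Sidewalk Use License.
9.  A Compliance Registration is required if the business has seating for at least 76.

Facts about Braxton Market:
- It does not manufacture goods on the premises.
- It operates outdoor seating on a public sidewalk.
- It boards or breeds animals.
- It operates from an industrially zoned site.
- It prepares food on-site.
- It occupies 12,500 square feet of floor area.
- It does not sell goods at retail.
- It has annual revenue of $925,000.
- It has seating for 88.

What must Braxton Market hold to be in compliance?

Compliance Registration, General Business Authorization, Sidewalk Use License

1. seating 88 ≥ 4 → General Business Certificate required.
2. does not sell goods at retail → Operating Certificate not required.
3. floor area 12,500 square feet ≤ 13,500 square feet; revenue $925,000 ≥ $800,000 → exempt from General Business Certificate.
4. seating 88 < 128 → General Business Authorization required.
5. revenue $925,000 ≤ $1,550,000; operates from an industrially zoned site → Commercial Registration not required.
6. operates from an industrially zoned site; does not manufacture goods on the premises → Regulatory License not required.
7. floor area 12,500 square feet ≥ 10,600 square feet; seating 88 < 150 → Operating Registration not required.
8. operates outdoor seating on a public sidewalk; seating 88 < 98 → Sidewalk Use License required.
9. seating 88 ≥ 76 → Compliance Registration required.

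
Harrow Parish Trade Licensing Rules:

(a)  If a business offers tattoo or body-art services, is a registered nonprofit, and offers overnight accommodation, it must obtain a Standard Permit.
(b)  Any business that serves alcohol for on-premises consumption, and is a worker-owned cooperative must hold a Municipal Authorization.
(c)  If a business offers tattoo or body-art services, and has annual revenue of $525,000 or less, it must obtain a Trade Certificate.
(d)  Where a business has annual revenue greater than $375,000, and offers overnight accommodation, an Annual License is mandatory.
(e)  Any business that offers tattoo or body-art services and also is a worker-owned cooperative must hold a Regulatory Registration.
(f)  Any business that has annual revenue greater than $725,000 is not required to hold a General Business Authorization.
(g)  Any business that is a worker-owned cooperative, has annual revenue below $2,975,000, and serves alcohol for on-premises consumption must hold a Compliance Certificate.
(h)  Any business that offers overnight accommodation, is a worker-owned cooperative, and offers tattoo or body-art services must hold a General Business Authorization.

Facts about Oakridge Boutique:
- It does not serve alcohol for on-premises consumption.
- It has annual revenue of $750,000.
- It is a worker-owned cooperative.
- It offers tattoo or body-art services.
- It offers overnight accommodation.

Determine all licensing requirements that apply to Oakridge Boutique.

Annual License, Regulatory Registration

(a) offers tattoo or body-art services; is a worker-owned cooperative (not: is a registered nonprofit); offers overnight accommodation → Standard Permit not required.
(b) does not serve alcohol for on-premises consumption; is a worker-owned cooperative → Municipal Authorization not required.
(c) offers tattoo or body-art services; revenue $750,000 > $525,000 → Trade Certificate not required.
(d) revenue $750,000 > $375,000; offers overnight accommodation → Annual License required.
(e) offers tattoo or body-art services; is a worker-owned cooperative → Regulatory Registration required.
(f) revenue $750,000 > $725,000 → exempt from General Business Authorization.
(g) is a worker-owned cooperative; revenue $750,000 < $2,975,000; does not serve alcohol for on-premises consumption → Compliance Certificate not required.
(h) offers overnight accommodation; is a worker-owned cooperative; offers tattoo or body-art services → General Business Authorization required.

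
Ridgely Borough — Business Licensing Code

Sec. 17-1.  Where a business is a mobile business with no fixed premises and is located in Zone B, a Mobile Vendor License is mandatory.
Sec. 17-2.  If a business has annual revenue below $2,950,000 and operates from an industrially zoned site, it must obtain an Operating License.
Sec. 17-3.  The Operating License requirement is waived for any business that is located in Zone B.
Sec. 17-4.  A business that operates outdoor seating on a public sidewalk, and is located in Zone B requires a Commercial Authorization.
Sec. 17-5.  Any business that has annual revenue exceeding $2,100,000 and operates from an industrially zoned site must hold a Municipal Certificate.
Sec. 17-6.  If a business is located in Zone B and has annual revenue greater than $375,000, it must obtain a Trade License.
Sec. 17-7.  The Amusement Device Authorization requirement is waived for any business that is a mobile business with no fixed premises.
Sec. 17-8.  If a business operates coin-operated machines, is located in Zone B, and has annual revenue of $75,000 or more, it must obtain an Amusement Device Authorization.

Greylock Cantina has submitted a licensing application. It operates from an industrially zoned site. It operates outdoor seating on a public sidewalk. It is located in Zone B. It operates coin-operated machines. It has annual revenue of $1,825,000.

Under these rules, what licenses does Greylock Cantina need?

Sec. 17-1. operates from an industrially zoned site (not: is a mobile business with no fixed premises); is located in Zone B → Mobile Vendor License not required.
Sec. 17-2. revenue $1,825,000 < $2,950,000; operates from an industrially zoned site → Operating License required.
Sec. 17-3. is located in Zone B → exempt from Operating License.
Sec. 17-4. operates outdoor seating on a public sidewalk; is located in Zone B → Commercial Authorization required.
Sec. 17-5. revenue $1,825,000 ≤ $2,100,000; operates from an industrially zoned site → Municipal Certificate not required.
Sec. 17-6. is located in Zone B; revenue $1,825,000 > $375,000 → Trade License required.
Sec. 17-7. operates from an industrially zoned site (not: is a mobile business with no fixed premises) → Amusement Device Authorization exemption does not apply.
Sec. 17-8. operates coin-operated machines; is located in Zone B; revenue $1,825,000 ≥ $75,000 → Amusement Device Authorization required.

Amusement Device Authorization, Commercial Authorization, Trade License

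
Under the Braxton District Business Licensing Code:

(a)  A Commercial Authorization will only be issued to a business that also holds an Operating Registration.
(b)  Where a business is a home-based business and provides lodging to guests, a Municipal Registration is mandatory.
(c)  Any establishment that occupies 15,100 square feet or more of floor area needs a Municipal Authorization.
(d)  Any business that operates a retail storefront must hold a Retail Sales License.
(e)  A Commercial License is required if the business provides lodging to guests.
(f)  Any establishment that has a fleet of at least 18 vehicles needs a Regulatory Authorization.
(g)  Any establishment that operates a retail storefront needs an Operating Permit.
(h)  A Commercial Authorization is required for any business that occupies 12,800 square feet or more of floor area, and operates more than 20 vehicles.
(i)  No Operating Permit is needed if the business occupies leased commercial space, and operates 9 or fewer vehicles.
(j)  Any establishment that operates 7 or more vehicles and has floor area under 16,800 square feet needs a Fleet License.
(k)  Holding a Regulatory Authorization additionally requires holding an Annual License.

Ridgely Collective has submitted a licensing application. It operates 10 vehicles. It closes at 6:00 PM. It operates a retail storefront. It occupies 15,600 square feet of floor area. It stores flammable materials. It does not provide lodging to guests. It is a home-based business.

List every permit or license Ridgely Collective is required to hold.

Fleet License, Municipal Authorization, Operating Permit, Retail Sales License

(a) Commercial Authorization is not required → no effect.
(b) is a home-based business; does not provide lodging to guests → Municipal Registration not required.
(c) floor area 15,600 square feet ≥ 15,100 square feet → Municipal Authorization required.
(d) operates a retail storefront → Retail Sales License required.
(e) does not provide lodging to guests → Commercial License not required.
(f) vehicles 10 < 18 → Regulatory Authorization not required.
(g) operates a retail storefront → Operating Permit required.
(h) floor area 15,600 square feet ≥ 12,800 square feet; vehicles 10 ≤ 20 → Commercial Authorization not required.
(i) is a home-based business (not: occupies leased commercial space); vehicles 10 > 9 → Operating Permit exemption does not apply.
(j) vehicles 10 ≥ 7; floor area 15,600 square feet < 16,800 square feet → Fleet License required.
(k) Regulatory Authorization is not required → no effect.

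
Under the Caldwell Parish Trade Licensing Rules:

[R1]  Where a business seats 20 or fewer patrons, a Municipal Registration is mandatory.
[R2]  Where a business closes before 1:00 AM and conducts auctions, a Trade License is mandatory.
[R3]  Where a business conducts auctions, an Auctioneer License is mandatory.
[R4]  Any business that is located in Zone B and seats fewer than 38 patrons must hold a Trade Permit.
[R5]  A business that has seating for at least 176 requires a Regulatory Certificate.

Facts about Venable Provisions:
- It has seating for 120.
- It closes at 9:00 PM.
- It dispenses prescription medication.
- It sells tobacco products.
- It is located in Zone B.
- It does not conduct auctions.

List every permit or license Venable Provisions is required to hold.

None

[R1] seating 120 > 20 → Municipal Registration not required.
[R2] closes 9:00 PM, at/before 1:00 AM; does not conduct auctions → Trade License not required.
[R3] does not conduct auctions → Auctioneer License not required.
[R4] is located in Zone B; seating 120 ≥ 38 → Trade Permit not required.
[R5] seating 120 < 176 → Regulatory Certificate not required.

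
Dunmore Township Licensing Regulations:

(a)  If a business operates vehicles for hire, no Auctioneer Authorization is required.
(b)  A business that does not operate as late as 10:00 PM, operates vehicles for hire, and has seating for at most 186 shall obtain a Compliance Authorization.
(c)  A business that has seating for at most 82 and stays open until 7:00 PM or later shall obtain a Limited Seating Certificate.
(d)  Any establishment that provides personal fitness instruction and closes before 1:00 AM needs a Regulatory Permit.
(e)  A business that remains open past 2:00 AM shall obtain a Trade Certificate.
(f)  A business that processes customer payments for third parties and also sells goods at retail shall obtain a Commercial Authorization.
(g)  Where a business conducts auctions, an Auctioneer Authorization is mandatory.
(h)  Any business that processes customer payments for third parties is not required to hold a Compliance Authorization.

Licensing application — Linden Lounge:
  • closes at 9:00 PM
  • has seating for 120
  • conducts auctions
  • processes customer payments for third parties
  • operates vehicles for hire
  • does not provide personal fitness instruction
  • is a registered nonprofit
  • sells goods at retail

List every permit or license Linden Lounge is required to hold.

(a) operates vehicles for hire → exempt from Auctioneer Authorization.
(b) closes 9:00 PM, at/before 10:00 PM; operates vehicles for hire; seating 120 ≤ 186 → Compliance Authorization required.
(c) seating 120 > 82; closes 9:00 PM, after 7:00 PM → Limited Seating Certificate not required.
(d) does not provide personal fitness instruction; closes 9:00 PM, at/before 1:00 AM → Regulatory Permit not required.
(e) closes 9:00 PM, at/before 2:00 AM → Trade Certificate not required.
(f) processes customer payments for third parties; sells goods at retail → Commercial Authorization required.
(g) conducts auctions → Auctioneer Authorization required.
(h) processes customer payments for third parties → exempt from Compliance Authorization.

Commercial Authorization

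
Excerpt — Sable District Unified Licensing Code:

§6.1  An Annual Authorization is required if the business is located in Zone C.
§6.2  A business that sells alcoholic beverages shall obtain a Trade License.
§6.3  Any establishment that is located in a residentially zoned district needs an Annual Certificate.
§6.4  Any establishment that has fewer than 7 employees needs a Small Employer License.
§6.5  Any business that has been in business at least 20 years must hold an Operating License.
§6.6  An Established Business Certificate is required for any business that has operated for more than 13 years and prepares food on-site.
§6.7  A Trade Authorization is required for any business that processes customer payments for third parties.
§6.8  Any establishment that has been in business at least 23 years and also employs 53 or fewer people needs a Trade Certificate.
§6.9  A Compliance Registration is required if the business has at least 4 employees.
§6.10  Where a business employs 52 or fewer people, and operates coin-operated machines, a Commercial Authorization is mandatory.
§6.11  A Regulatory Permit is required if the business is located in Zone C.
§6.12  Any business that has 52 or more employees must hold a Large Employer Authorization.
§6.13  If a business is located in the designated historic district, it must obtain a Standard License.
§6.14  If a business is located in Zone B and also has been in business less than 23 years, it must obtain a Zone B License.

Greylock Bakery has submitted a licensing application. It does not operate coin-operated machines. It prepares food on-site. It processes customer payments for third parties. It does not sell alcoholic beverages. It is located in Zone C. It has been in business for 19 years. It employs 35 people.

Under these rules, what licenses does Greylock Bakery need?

Annual Authorization, Compliance Registration, Established Business Certificate, Regulatory Permit, Trade Authorization

§6.1 is located in Zone C → Annual Authorization required.
§6.2 does not sell alcoholic beverages → Trade License not required.
§6.3 is located in Zone C (not: is located in a residentially zoned district) → Annual Certificate not required.
§6.4 employees 35 ≥ 7 → Small Employer License not required.
§6.5 years in business 19 < 20 → Operating License not required.
§6.6 years in business 19 > 13; prepares food on-site → Established Business Certificate required.
§6.7 processes customer payments for third parties → Trade Authorization required.
§6.8 years in business 19 < 23; employees 35 ≤ 53 → Trade Certificate not required.
§6.9 employees 35 ≥ 4 → Compliance Registration required.
§6.10 employees 35 ≤ 52; does not operate coin-operated machines → Commercial Authorization not required.
§6.11 is located in Zone C → Regulatory Permit required.
§6.12 employees 35 < 52 → Large Employer Authorization not required.
§6.13 is located in Zone C (not: is located in the designated historic district) → Standard License not required.
§6.14 is located in Zone C (not: is located in Zone B); years in business 19 < 23 → Zone B License not required.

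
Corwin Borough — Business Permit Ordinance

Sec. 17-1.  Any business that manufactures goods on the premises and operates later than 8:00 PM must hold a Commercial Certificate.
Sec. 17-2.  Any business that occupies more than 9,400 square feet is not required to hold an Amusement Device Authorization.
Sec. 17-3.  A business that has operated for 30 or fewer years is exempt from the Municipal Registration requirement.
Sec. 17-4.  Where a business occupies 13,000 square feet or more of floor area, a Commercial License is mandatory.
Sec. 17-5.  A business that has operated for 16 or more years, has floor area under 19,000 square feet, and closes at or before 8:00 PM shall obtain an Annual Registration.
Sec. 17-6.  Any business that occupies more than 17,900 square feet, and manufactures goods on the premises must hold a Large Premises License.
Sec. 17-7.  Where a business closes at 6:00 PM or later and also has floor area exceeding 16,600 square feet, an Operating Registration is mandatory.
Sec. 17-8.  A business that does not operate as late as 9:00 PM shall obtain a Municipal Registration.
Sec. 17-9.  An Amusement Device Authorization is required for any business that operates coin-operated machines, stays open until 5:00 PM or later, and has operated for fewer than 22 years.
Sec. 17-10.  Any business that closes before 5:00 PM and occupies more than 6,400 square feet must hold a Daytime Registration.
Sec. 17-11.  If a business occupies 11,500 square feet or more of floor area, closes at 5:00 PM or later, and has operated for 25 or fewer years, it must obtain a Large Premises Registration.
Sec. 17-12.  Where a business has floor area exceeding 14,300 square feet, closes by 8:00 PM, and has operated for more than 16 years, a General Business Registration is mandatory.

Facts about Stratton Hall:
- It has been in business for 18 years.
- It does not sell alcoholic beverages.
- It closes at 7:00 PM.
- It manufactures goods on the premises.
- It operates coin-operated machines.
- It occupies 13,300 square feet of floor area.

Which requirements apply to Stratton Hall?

Sec. 17-1. manufactures goods on the premises; closes 7:00 PM, at/before 8:00 PM → Commercial Certificate not required.
Sec. 17-2. floor area 13,300 square feet > 9,400 square feet → exempt from Amusement Device Authorization.
Sec. 17-3. years in business 18 ≤ 30 → exempt from Municipal Registration.
Sec. 17-4. floor area 13,300 square feet ≥ 13,000 square feet → Commercial License required.
Sec. 17-5. years in business 18 ≥ 16; floor area 13,300 square feet < 19,000 square feet; closes 7:00 PM, at/before 8:00 PM → Annual Registration required.
Sec. 17-6. floor area 13,300 square feet ≤ 17,900 square feet; manufactures goods on the premises → Large Premises License not required.
Sec. 17-7. closes 7:00 PM, after 6:00 PM; floor area 13,300 square feet ≤ 16,600 square feet → Operating Registration not required.
Sec. 17-8. closes 7:00 PM, at/before 9:00 PM → Municipal Registration required.
Sec. 17-9. operates coin-operated machines; closes 7:00 PM, after 5:00 PM; years in business 18 < 22 → Amusement Device Authorization required.
Sec. 17-10. closes 7:00 PM, after 5:00 PM; floor area 13,300 square feet > 6,400 square feet → Daytime Registration not required.
Sec. 17-11. floor area 13,300 square feet ≥ 11,500 square feet; closes 7:00 PM, after 5:00 PM; years in business 18 ≤ 25 → Large Premises Registration required.
Sec. 17-12. floor area 13,300 square feet ≤ 14,300 square feet; closes 7:00 PM, at/before 8:00 PM; years in business 18 > 16 → General Business Registration not required.

Annual Registration, Commercial License, Large Premises Registration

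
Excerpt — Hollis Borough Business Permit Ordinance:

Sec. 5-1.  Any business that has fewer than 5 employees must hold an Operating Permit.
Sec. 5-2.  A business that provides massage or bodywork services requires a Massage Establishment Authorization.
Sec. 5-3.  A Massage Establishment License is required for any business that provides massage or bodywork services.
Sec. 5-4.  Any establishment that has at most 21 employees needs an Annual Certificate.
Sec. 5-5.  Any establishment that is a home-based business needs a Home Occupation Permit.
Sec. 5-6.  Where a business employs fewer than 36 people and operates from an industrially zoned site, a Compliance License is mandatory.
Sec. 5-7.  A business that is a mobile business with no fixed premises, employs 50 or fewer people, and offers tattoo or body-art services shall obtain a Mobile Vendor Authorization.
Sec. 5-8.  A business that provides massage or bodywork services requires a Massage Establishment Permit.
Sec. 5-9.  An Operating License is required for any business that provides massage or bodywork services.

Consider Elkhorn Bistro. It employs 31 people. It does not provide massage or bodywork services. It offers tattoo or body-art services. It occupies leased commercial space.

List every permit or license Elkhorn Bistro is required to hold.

Sec. 5-1. employees 31 ≥ 5 → Operating Permit not required.
Sec. 5-2. does not provide massage or bodywork services → Massage Establishment Authorization not required.
Sec. 5-3. does not provide massage or bodywork services → Massage Establishment License not required.
Sec. 5-4. employees 31 > 21 → Annual Certificate not required.
Sec. 5-5. occupies leased commercial space (not: is a home-based business) → Home Occupation Permit not required.
Sec. 5-6. employees 31 < 36; occupies leased commercial space (not: operates from an industrially zoned site) → Compliance License not required.
Sec. 5-7. occupies leased commercial space (not: is a mobile business with no fixed premises); employees 31 ≤ 50; offers tattoo or body-art services → Mobile Vendor Authorization not required.
Sec. 5-8. does not provide massage or bodywork services → Massage Establishment Permit not required.
Sec. 5-9. does not provide massage or bodywork services → Operating License not required.

None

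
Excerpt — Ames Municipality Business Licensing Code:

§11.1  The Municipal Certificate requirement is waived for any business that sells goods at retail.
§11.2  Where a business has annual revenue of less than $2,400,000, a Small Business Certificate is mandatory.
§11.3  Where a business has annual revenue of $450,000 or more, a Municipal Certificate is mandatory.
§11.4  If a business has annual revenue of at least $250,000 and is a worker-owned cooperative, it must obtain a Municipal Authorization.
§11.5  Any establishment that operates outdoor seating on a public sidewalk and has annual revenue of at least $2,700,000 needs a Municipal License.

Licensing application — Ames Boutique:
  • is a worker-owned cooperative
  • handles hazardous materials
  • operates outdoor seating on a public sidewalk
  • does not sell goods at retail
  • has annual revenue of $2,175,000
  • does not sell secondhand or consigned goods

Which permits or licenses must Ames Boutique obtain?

§11.1 does not sell goods at retail → Municipal Certificate exemption does not apply.
§11.2 revenue $2,175,000 < $2,400,000 → Small Business Certificate required.
§11.3 revenue $2,175,000 ≥ $450,000 → Municipal Certificate required.
§11.4 revenue $2,175,000 ≥ $250,000; is a worker-owned cooperative → Municipal Authorization required.
§11.5 operates outdoor seating on a public sidewalk; revenue $2,175,000 < $2,700,000 → Municipal License not required.

Municipal Authorization, Municipal Certificate, Small Business Certificate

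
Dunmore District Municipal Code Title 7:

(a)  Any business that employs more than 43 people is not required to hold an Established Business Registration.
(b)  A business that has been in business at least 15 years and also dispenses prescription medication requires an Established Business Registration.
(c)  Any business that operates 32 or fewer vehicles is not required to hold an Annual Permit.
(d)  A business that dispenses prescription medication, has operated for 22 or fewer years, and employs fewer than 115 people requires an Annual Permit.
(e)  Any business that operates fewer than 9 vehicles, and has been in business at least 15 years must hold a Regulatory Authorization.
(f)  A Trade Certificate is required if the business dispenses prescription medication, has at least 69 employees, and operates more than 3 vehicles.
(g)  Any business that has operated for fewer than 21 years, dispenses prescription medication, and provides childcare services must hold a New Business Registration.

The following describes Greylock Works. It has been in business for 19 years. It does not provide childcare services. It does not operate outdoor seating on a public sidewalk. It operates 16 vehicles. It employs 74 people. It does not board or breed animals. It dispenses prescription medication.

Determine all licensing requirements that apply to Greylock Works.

(a) employees 74 > 43 → exempt from Established Business Registration.
(b) years in business 19 ≥ 15; dispenses prescription medication → Established Business Registration required.
(c) vehicles 16 ≤ 32 → exempt from Annual Permit.
(d) dispenses prescription medication; years in business 19 ≤ 22; employees 74 < 115 → Annual Permit required.
(e) vehicles 16 ≥ 9; years in business 19 ≥ 15 → Regulatory Authorization not required.
(f) dispenses prescription medication; employees 74 ≥ 69; vehicles 16 > 3 → Trade Certificate required.
(g) years in business 19 < 21; dispenses prescription medication; does not provide childcare services → New Business Registration not required.

Trade Certificate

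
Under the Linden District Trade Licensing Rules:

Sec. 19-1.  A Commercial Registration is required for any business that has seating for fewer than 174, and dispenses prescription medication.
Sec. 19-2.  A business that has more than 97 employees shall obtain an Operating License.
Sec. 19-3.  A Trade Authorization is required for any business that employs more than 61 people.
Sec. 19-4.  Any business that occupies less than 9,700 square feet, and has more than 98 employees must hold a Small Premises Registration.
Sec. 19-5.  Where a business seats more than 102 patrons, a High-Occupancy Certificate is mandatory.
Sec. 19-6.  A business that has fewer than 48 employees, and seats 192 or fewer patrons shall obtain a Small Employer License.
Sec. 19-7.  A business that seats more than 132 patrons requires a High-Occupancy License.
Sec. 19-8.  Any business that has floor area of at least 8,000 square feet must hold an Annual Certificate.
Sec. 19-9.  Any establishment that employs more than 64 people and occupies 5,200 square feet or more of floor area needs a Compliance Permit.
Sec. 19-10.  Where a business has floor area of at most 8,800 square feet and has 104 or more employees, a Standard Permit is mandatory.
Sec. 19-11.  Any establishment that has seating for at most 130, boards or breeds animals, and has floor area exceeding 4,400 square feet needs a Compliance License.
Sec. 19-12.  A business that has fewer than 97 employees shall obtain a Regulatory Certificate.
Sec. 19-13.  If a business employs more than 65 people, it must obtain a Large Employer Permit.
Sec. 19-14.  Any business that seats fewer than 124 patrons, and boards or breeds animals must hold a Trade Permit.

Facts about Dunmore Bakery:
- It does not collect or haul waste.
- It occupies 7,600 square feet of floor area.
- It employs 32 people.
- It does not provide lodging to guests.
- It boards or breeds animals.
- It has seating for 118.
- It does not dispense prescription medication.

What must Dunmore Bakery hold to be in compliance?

Sec. 19-1. seating 118 < 174; does not dispense prescription medication → Commercial Registration not required.
Sec. 19-2. employees 32 ≤ 97 → Operating License not required.
Sec. 19-3. employees 32 ≤ 61 → Trade Authorization not required.
Sec. 19-4. floor area 7,600 square feet < 9,700 square feet; employees 32 ≤ 98 → Small Premises Registration not required.
Sec. 19-5. seating 118 > 102 → High-Occupancy Certificate required.
Sec. 19-6. employees 32 < 48; seating 118 ≤ 192 → Small Employer License required.
Sec. 19-7. seating 118 ≤ 132 → High-Occupancy License not required.
Sec. 19-8. floor area 7,600 square feet < 8,000 square feet → Annual Certificate not required.
Sec. 19-9. employees 32 ≤ 64; floor area 7,600 square feet ≥ 5,200 square feet → Compliance Permit not required.
Sec. 19-10. floor area 7,600 square feet ≤ 8,800 square feet; employees 32 < 104 → Standard Permit not required.
Sec. 19-11. seating 118 ≤ 130; boards or breeds animals; floor area 7,600 square feet > 4,400 square feet → Compliance License required.
Sec. 19-12. employees 32 < 97 → Regulatory Certificate required.
Sec. 19-13. employees 32 ≤ 65 → Large Employer Permit not required.
Sec. 19-14. seating 118 < 124; boards or breeds animals → Trade Permit required.

Compliance License, High-Occupancy Certificate, Regulatory Certificate, Small Employer License, Trade Permit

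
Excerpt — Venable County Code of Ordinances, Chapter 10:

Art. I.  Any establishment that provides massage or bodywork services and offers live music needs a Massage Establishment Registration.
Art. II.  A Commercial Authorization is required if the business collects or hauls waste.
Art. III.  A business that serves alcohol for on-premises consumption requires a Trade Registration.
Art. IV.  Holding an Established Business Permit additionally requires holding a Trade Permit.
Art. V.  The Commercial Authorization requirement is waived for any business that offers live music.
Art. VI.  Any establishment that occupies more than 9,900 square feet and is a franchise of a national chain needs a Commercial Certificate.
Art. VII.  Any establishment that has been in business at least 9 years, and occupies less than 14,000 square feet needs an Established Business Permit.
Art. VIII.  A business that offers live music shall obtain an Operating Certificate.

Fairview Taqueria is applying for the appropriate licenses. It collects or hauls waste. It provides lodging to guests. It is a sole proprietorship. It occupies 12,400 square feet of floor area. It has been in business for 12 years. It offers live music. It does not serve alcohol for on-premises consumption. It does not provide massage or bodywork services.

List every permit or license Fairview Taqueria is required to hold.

Art. I. does not provide massage or bodywork services; offers live music → Massage Establishment Registration not required.
Art. II. collects or hauls waste → Commercial Authorization required.
Art. III. does not serve alcohol for on-premises consumption → Trade Registration not required.
Art. IV. Established Business Permit is required → Trade Permit also required.
Art. V. offers live music → exempt from Commercial Authorization.
Art. VI. floor area 12,400 square feet > 9,900 square feet; is a sole proprietorship (not: is a franchise of a national chain) → Commercial Certificate not required.
Art. VII. years in business 12 ≥ 9; floor area 12,400 square feet < 14,000 square feet → Established Business Permit required.
Art. VIII. offers live music → Operating Certificate required.

Established Business Permit, Operating Certificate, Trade Permit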